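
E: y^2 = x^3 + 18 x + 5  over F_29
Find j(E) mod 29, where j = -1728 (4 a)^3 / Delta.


Delta = -16(4 a^3 + 27 b^2) mod 29 = 28
-1728 * (4 a)^3 = -1728 * (4*18)^3 mod 29 = 13
j = 13 * 28^(-1) mod 29 = 16

j = 16 (mod 29)


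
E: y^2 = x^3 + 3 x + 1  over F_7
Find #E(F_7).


For each x in F_7, count y with y^2 = x^3 + 3 x + 1 mod 7:
  x = 0: RHS = 1, y in [1, 6]  -> 2 point(s)
  x = 2: RHS = 1, y in [1, 6]  -> 2 point(s)
  x = 3: RHS = 2, y in [3, 4]  -> 2 point(s)
  x = 4: RHS = 0, y in [0]  -> 1 point(s)
  x = 5: RHS = 1, y in [1, 6]  -> 2 point(s)
  x = 6: RHS = 4, y in [2, 5]  -> 2 point(s)
Affine points: 11. Add the point at infinity: total = 12.

#E(F_7) = 12


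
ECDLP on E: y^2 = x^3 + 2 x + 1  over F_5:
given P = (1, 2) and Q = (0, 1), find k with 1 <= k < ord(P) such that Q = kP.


Enumerate multiples of P until we hit Q = (0, 1):
  1P = (1, 2)
  2P = (3, 3)
  3P = (0, 1)
Match found at i = 3.

k = 3


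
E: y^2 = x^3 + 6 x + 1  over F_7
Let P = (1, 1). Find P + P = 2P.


Doubling: s = (3 x1^2 + a) / (2 y1)
s = (3*1^2 + 6) / (2*1) mod 7 = 1
x3 = s^2 - 2 x1 mod 7 = 1^2 - 2*1 = 6
y3 = s (x1 - x3) - y1 mod 7 = 1 * (1 - 6) - 1 = 1

2P = (6, 1)


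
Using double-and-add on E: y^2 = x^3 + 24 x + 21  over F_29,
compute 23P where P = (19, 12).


k = 23 = 10111_2 (binary, LSB first: 11101)
Double-and-add from P = (19, 12):
  bit 0 = 1: acc = O + (19, 12) = (19, 12)
  bit 1 = 1: acc = (19, 12) + (21, 19) = (23, 3)
  bit 2 = 1: acc = (23, 3) + (12, 23) = (16, 8)
  bit 3 = 0: acc unchanged = (16, 8)
  bit 4 = 1: acc = (16, 8) + (9, 26) = (26, 26)

23P = (26, 26)


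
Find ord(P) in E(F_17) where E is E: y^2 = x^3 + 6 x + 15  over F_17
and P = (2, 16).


Compute successive multiples of P until we hit O:
  1P = (2, 16)
  2P = (9, 13)
  3P = (10, 2)
  4P = (7, 14)
  5P = (0, 7)
  6P = (14, 15)
  7P = (16, 5)
  8P = (3, 3)
  ... (continuing to 24P)
  24P = O

ord(P) = 24


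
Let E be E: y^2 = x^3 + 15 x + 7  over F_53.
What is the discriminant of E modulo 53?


4 a^3 + 27 b^2 = 4*15^3 + 27*7^2 = 13500 + 1323 = 14823
Delta = -16 * (14823) = -237168
Delta mod 53 = 7

Delta = 7 (mod 53)


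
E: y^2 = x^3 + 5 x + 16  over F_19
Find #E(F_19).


For each x in F_19, count y with y^2 = x^3 + 5 x + 16 mod 19:
  x = 0: RHS = 16, y in [4, 15]  -> 2 point(s)
  x = 3: RHS = 1, y in [1, 18]  -> 2 point(s)
  x = 4: RHS = 5, y in [9, 10]  -> 2 point(s)
  x = 8: RHS = 17, y in [6, 13]  -> 2 point(s)
  x = 9: RHS = 11, y in [7, 12]  -> 2 point(s)
  x = 13: RHS = 17, y in [6, 13]  -> 2 point(s)
  x = 17: RHS = 17, y in [6, 13]  -> 2 point(s)
Affine points: 14. Add the point at infinity: total = 15.

#E(F_19) = 15


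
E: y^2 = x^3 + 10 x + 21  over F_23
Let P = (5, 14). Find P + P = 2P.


Doubling: s = (3 x1^2 + a) / (2 y1)
s = (3*5^2 + 10) / (2*14) mod 23 = 17
x3 = s^2 - 2 x1 mod 23 = 17^2 - 2*5 = 3
y3 = s (x1 - x3) - y1 mod 23 = 17 * (5 - 3) - 14 = 20

2P = (3, 20)


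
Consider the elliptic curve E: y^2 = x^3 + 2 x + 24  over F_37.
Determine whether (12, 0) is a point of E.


Check whether y^2 = x^3 + 2 x + 24 (mod 37) for (x, y) = (12, 0).
LHS: y^2 = 0^2 mod 37 = 0
RHS: x^3 + 2 x + 24 = 12^3 + 2*12 + 24 mod 37 = 0
LHS = RHS

Yes, on the curve


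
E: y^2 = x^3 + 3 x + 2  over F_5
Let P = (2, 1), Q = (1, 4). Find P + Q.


P != Q, so use the chord formula.
s = (y2 - y1) / (x2 - x1) = (3) / (4) mod 5 = 2
x3 = s^2 - x1 - x2 mod 5 = 2^2 - 2 - 1 = 1
y3 = s (x1 - x3) - y1 mod 5 = 2 * (2 - 1) - 1 = 1

P + Q = (1, 1)


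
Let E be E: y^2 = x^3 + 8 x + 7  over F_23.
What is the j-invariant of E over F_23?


Delta = -16(4 a^3 + 27 b^2) mod 23 = 22
-1728 * (4 a)^3 = -1728 * (4*8)^3 mod 23 = 21
j = 21 * 22^(-1) mod 23 = 2

j = 2 (mod 23)


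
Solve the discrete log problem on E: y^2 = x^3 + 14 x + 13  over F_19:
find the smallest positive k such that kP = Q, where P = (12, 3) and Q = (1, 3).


Enumerate multiples of P until we hit Q = (1, 3):
  1P = (12, 3)
  2P = (2, 12)
  3P = (6, 3)
  4P = (1, 16)
  5P = (3, 14)
  6P = (13, 13)
  7P = (18, 13)
  8P = (15, 11)
  9P = (16, 18)
  10P = (11, 15)
  11P = (7, 13)
  12P = (4, 0)
  13P = (7, 6)
  14P = (11, 4)
  15P = (16, 1)
  16P = (15, 8)
  17P = (18, 6)
  18P = (13, 6)
  19P = (3, 5)
  20P = (1, 3)
Match found at i = 20.

k = 20


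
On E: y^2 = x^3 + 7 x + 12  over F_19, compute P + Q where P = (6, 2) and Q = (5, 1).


P != Q, so use the chord formula.
s = (y2 - y1) / (x2 - x1) = (18) / (18) mod 19 = 1
x3 = s^2 - x1 - x2 mod 19 = 1^2 - 6 - 5 = 9
y3 = s (x1 - x3) - y1 mod 19 = 1 * (6 - 9) - 2 = 14

P + Q = (9, 14)


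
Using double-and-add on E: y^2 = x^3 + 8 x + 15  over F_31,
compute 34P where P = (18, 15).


k = 34 = 100010_2 (binary, LSB first: 010001)
Double-and-add from P = (18, 15):
  bit 0 = 0: acc unchanged = O
  bit 1 = 1: acc = O + (15, 21) = (15, 21)
  bit 2 = 0: acc unchanged = (15, 21)
  bit 3 = 0: acc unchanged = (15, 21)
  bit 4 = 0: acc unchanged = (15, 21)
  bit 5 = 1: acc = (15, 21) + (24, 9) = (11, 15)

34P = (11, 15)


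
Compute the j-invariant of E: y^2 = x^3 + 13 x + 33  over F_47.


Delta = -16(4 a^3 + 27 b^2) mod 47 = 38
-1728 * (4 a)^3 = -1728 * (4*13)^3 mod 47 = 12
j = 12 * 38^(-1) mod 47 = 30

j = 30 (mod 47)


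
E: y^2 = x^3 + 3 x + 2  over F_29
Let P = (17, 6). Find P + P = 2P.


Doubling: s = (3 x1^2 + a) / (2 y1)
s = (3*17^2 + 3) / (2*6) mod 29 = 0
x3 = s^2 - 2 x1 mod 29 = 0^2 - 2*17 = 24
y3 = s (x1 - x3) - y1 mod 29 = 0 * (17 - 24) - 6 = 23

2P = (24, 23)


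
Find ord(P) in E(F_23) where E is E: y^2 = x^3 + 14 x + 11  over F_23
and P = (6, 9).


Compute successive multiples of P until we hit O:
  1P = (6, 9)
  2P = (1, 7)
  3P = (18, 0)
  4P = (1, 16)
  5P = (6, 14)
  6P = O

ord(P) = 6


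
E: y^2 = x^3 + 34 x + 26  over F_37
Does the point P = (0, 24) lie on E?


Check whether y^2 = x^3 + 34 x + 26 (mod 37) for (x, y) = (0, 24).
LHS: y^2 = 24^2 mod 37 = 21
RHS: x^3 + 34 x + 26 = 0^3 + 34*0 + 26 mod 37 = 26
LHS != RHS

No, not on the curve


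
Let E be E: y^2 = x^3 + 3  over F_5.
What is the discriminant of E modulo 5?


4 a^3 + 27 b^2 = 4*0^3 + 27*3^2 = 0 + 243 = 243
Delta = -16 * (243) = -3888
Delta mod 5 = 2

Delta = 2 (mod 5)


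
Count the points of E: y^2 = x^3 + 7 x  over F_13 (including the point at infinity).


For each x in F_13, count y with y^2 = x^3 + 7 x + 0 mod 13:
  x = 0: RHS = 0, y in [0]  -> 1 point(s)
  x = 2: RHS = 9, y in [3, 10]  -> 2 point(s)
  x = 3: RHS = 9, y in [3, 10]  -> 2 point(s)
  x = 4: RHS = 1, y in [1, 12]  -> 2 point(s)
  x = 5: RHS = 4, y in [2, 11]  -> 2 point(s)
  x = 8: RHS = 9, y in [3, 10]  -> 2 point(s)
  x = 9: RHS = 12, y in [5, 8]  -> 2 point(s)
  x = 10: RHS = 4, y in [2, 11]  -> 2 point(s)
  x = 11: RHS = 4, y in [2, 11]  -> 2 point(s)
Affine points: 17. Add the point at infinity: total = 18.

#E(F_13) = 18


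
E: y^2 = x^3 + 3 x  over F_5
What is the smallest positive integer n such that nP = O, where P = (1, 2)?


Compute successive multiples of P until we hit O:
  1P = (1, 2)
  2P = (4, 1)
  3P = (4, 4)
  4P = (1, 3)
  5P = O

ord(P) = 5


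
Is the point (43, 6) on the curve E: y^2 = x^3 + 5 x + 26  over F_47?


Check whether y^2 = x^3 + 5 x + 26 (mod 47) for (x, y) = (43, 6).
LHS: y^2 = 6^2 mod 47 = 36
RHS: x^3 + 5 x + 26 = 43^3 + 5*43 + 26 mod 47 = 36
LHS = RHS

Yes, on the curve


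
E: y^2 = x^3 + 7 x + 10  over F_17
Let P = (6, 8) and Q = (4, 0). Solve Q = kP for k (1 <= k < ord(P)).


Enumerate multiples of P until we hit Q = (4, 0):
  1P = (6, 8)
  2P = (4, 0)
Match found at i = 2.

k = 2


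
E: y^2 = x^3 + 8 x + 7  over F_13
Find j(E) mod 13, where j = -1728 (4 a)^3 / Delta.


Delta = -16(4 a^3 + 27 b^2) mod 13 = 1
-1728 * (4 a)^3 = -1728 * (4*8)^3 mod 13 = 8
j = 8 * 1^(-1) mod 13 = 8

j = 8 (mod 13)


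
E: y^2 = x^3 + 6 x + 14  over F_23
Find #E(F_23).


For each x in F_23, count y with y^2 = x^3 + 6 x + 14 mod 23:
  x = 3: RHS = 13, y in [6, 17]  -> 2 point(s)
  x = 5: RHS = 8, y in [10, 13]  -> 2 point(s)
  x = 6: RHS = 13, y in [6, 17]  -> 2 point(s)
  x = 7: RHS = 8, y in [10, 13]  -> 2 point(s)
  x = 10: RHS = 16, y in [4, 19]  -> 2 point(s)
  x = 11: RHS = 8, y in [10, 13]  -> 2 point(s)
  x = 13: RHS = 12, y in [9, 14]  -> 2 point(s)
  x = 14: RHS = 13, y in [6, 17]  -> 2 point(s)
  x = 15: RHS = 6, y in [11, 12]  -> 2 point(s)
  x = 19: RHS = 18, y in [8, 15]  -> 2 point(s)
Affine points: 20. Add the point at infinity: total = 21.

#E(F_23) = 21


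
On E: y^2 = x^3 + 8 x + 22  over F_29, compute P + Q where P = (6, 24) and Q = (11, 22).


P != Q, so use the chord formula.
s = (y2 - y1) / (x2 - x1) = (27) / (5) mod 29 = 17
x3 = s^2 - x1 - x2 mod 29 = 17^2 - 6 - 11 = 11
y3 = s (x1 - x3) - y1 mod 29 = 17 * (6 - 11) - 24 = 7

P + Q = (11, 7)


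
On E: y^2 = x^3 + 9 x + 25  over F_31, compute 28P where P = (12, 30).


k = 28 = 11100_2 (binary, LSB first: 00111)
Double-and-add from P = (12, 30):
  bit 0 = 0: acc unchanged = O
  bit 1 = 0: acc unchanged = O
  bit 2 = 1: acc = O + (26, 17) = (26, 17)
  bit 3 = 1: acc = (26, 17) + (19, 24) = (18, 6)
  bit 4 = 1: acc = (18, 6) + (1, 29) = (6, 27)

28P = (6, 27)


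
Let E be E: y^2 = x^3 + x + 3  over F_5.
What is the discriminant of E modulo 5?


4 a^3 + 27 b^2 = 4*1^3 + 27*3^2 = 4 + 243 = 247
Delta = -16 * (247) = -3952
Delta mod 5 = 3

Delta = 3 (mod 5)


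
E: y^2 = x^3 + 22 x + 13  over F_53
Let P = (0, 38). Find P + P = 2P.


Doubling: s = (3 x1^2 + a) / (2 y1)
s = (3*0^2 + 22) / (2*38) mod 53 = 24
x3 = s^2 - 2 x1 mod 53 = 24^2 - 2*0 = 46
y3 = s (x1 - x3) - y1 mod 53 = 24 * (0 - 46) - 38 = 24

2P = (46, 24)


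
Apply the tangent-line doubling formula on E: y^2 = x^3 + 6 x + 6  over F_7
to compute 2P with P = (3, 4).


Doubling: s = (3 x1^2 + a) / (2 y1)
s = (3*3^2 + 6) / (2*4) mod 7 = 5
x3 = s^2 - 2 x1 mod 7 = 5^2 - 2*3 = 5
y3 = s (x1 - x3) - y1 mod 7 = 5 * (3 - 5) - 4 = 0

2P = (5, 0)


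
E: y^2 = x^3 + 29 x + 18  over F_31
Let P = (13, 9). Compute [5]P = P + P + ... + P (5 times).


k = 5 = 101_2 (binary, LSB first: 101)
Double-and-add from P = (13, 9):
  bit 0 = 1: acc = O + (13, 9) = (13, 9)
  bit 1 = 0: acc unchanged = (13, 9)
  bit 2 = 1: acc = (13, 9) + (13, 9) = (13, 22)

5P = (13, 22)


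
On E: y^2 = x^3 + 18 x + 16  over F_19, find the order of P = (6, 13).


Compute successive multiples of P until we hit O:
  1P = (6, 13)
  2P = (8, 8)
  3P = (16, 12)
  4P = (1, 15)
  5P = (0, 15)
  6P = (11, 14)
  7P = (18, 15)
  8P = (4, 0)
  ... (continuing to 16P)
  16P = O

ord(P) = 16


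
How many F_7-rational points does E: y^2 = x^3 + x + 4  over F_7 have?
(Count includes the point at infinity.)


For each x in F_7, count y with y^2 = x^3 + 1 x + 4 mod 7:
  x = 0: RHS = 4, y in [2, 5]  -> 2 point(s)
  x = 2: RHS = 0, y in [0]  -> 1 point(s)
  x = 4: RHS = 2, y in [3, 4]  -> 2 point(s)
  x = 5: RHS = 1, y in [1, 6]  -> 2 point(s)
  x = 6: RHS = 2, y in [3, 4]  -> 2 point(s)
Affine points: 9. Add the point at infinity: total = 10.

#E(F_7) = 10


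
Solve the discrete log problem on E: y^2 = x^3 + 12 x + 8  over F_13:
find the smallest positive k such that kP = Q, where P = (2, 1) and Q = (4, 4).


Enumerate multiples of P until we hit Q = (4, 4):
  1P = (2, 1)
  2P = (10, 7)
  3P = (4, 4)
Match found at i = 3.

k = 3


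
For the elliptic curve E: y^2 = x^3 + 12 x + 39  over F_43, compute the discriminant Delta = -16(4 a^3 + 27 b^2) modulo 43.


4 a^3 + 27 b^2 = 4*12^3 + 27*39^2 = 6912 + 41067 = 47979
Delta = -16 * (47979) = -767664
Delta mod 43 = 15

Delta = 15 (mod 43)


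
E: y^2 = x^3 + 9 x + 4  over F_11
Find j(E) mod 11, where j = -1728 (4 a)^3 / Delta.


Delta = -16(4 a^3 + 27 b^2) mod 11 = 2
-1728 * (4 a)^3 = -1728 * (4*9)^3 mod 11 = 6
j = 6 * 2^(-1) mod 11 = 3

j = 3 (mod 11)


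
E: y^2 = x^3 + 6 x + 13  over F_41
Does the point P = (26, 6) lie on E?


Check whether y^2 = x^3 + 6 x + 13 (mod 41) for (x, y) = (26, 6).
LHS: y^2 = 6^2 mod 41 = 36
RHS: x^3 + 6 x + 13 = 26^3 + 6*26 + 13 mod 41 = 33
LHS != RHS

No, not on the curve


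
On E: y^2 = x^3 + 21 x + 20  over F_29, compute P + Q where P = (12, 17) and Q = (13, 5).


P != Q, so use the chord formula.
s = (y2 - y1) / (x2 - x1) = (17) / (1) mod 29 = 17
x3 = s^2 - x1 - x2 mod 29 = 17^2 - 12 - 13 = 3
y3 = s (x1 - x3) - y1 mod 29 = 17 * (12 - 3) - 17 = 20

P + Q = (3, 20)


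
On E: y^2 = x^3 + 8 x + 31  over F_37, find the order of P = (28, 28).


Compute successive multiples of P until we hit O:
  1P = (28, 28)
  2P = (15, 23)
  3P = (4, 4)
  4P = (6, 31)
  5P = (6, 6)
  6P = (4, 33)
  7P = (15, 14)
  8P = (28, 9)
  ... (continuing to 9P)
  9P = O

ord(P) = 9


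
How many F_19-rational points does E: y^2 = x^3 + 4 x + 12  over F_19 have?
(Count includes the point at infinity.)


For each x in F_19, count y with y^2 = x^3 + 4 x + 12 mod 19:
  x = 1: RHS = 17, y in [6, 13]  -> 2 point(s)
  x = 2: RHS = 9, y in [3, 16]  -> 2 point(s)
  x = 4: RHS = 16, y in [4, 15]  -> 2 point(s)
  x = 5: RHS = 5, y in [9, 10]  -> 2 point(s)
  x = 6: RHS = 5, y in [9, 10]  -> 2 point(s)
  x = 8: RHS = 5, y in [9, 10]  -> 2 point(s)
  x = 9: RHS = 17, y in [6, 13]  -> 2 point(s)
  x = 10: RHS = 7, y in [8, 11]  -> 2 point(s)
  x = 11: RHS = 0, y in [0]  -> 1 point(s)
  x = 13: RHS = 0, y in [0]  -> 1 point(s)
  x = 14: RHS = 0, y in [0]  -> 1 point(s)
  x = 16: RHS = 11, y in [7, 12]  -> 2 point(s)
  x = 18: RHS = 7, y in [8, 11]  -> 2 point(s)
Affine points: 23. Add the point at infinity: total = 24.

#E(F_19) = 24


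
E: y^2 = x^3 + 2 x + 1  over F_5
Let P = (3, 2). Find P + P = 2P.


Doubling: s = (3 x1^2 + a) / (2 y1)
s = (3*3^2 + 2) / (2*2) mod 5 = 1
x3 = s^2 - 2 x1 mod 5 = 1^2 - 2*3 = 0
y3 = s (x1 - x3) - y1 mod 5 = 1 * (3 - 0) - 2 = 1

2P = (0, 1)


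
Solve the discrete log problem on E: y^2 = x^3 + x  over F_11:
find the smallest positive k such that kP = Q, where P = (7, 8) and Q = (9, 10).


Enumerate multiples of P until we hit Q = (9, 10):
  1P = (7, 8)
  2P = (9, 1)
  3P = (10, 8)
  4P = (5, 3)
  5P = (8, 6)
  6P = (0, 0)
  7P = (8, 5)
  8P = (5, 8)
  9P = (10, 3)
  10P = (9, 10)
Match found at i = 10.

k = 10


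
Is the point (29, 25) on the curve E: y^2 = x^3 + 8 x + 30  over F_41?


Check whether y^2 = x^3 + 8 x + 30 (mod 41) for (x, y) = (29, 25).
LHS: y^2 = 25^2 mod 41 = 10
RHS: x^3 + 8 x + 30 = 29^3 + 8*29 + 30 mod 41 = 10
LHS = RHS

Yes, on the curve


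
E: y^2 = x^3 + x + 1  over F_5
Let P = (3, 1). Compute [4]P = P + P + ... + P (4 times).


k = 4 = 100_2 (binary, LSB first: 001)
Double-and-add from P = (3, 1):
  bit 0 = 0: acc unchanged = O
  bit 1 = 0: acc unchanged = O
  bit 2 = 1: acc = O + (4, 2) = (4, 2)

4P = (4, 2)


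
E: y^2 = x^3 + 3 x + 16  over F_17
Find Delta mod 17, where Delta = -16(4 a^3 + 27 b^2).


4 a^3 + 27 b^2 = 4*3^3 + 27*16^2 = 108 + 6912 = 7020
Delta = -16 * (7020) = -112320
Delta mod 17 = 16

Delta = 16 (mod 17)


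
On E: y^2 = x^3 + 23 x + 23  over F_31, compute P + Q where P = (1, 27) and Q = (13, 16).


P != Q, so use the chord formula.
s = (y2 - y1) / (x2 - x1) = (20) / (12) mod 31 = 12
x3 = s^2 - x1 - x2 mod 31 = 12^2 - 1 - 13 = 6
y3 = s (x1 - x3) - y1 mod 31 = 12 * (1 - 6) - 27 = 6

P + Q = (6, 6)


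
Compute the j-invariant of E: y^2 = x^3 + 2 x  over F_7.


Delta = -16(4 a^3 + 27 b^2) mod 7 = 6
-1728 * (4 a)^3 = -1728 * (4*2)^3 mod 7 = 1
j = 1 * 6^(-1) mod 7 = 6

j = 6 (mod 7)


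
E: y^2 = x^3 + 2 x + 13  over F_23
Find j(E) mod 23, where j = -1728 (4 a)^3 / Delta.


Delta = -16(4 a^3 + 27 b^2) mod 23 = 11
-1728 * (4 a)^3 = -1728 * (4*2)^3 mod 23 = 5
j = 5 * 11^(-1) mod 23 = 13

j = 13 (mod 23)


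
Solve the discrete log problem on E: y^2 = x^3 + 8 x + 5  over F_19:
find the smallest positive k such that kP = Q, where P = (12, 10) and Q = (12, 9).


Enumerate multiples of P until we hit Q = (12, 9):
  1P = (12, 10)
  2P = (4, 14)
  3P = (8, 7)
  4P = (15, 2)
  5P = (16, 7)
  6P = (7, 10)
  7P = (0, 9)
  8P = (14, 12)
  9P = (13, 8)
  10P = (17, 0)
  11P = (13, 11)
  12P = (14, 7)
  13P = (0, 10)
  14P = (7, 9)
  15P = (16, 12)
  16P = (15, 17)
  17P = (8, 12)
  18P = (4, 5)
  19P = (12, 9)
Match found at i = 19.

k = 19


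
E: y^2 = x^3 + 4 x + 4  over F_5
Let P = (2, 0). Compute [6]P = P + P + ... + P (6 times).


k = 6 = 110_2 (binary, LSB first: 011)
Double-and-add from P = (2, 0):
  bit 0 = 0: acc unchanged = O
  bit 1 = 1: acc = O + O = O
  bit 2 = 1: acc = O + O = O

6P = O


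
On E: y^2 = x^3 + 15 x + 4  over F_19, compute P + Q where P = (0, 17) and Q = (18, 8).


P != Q, so use the chord formula.
s = (y2 - y1) / (x2 - x1) = (10) / (18) mod 19 = 9
x3 = s^2 - x1 - x2 mod 19 = 9^2 - 0 - 18 = 6
y3 = s (x1 - x3) - y1 mod 19 = 9 * (0 - 6) - 17 = 5

P + Q = (6, 5)


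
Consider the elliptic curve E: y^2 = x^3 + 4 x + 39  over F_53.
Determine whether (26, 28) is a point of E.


Check whether y^2 = x^3 + 4 x + 39 (mod 53) for (x, y) = (26, 28).
LHS: y^2 = 28^2 mod 53 = 42
RHS: x^3 + 4 x + 39 = 26^3 + 4*26 + 39 mod 53 = 17
LHS != RHS

No, not on the curve


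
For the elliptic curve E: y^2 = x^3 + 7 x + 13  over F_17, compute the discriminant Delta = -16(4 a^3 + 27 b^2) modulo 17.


4 a^3 + 27 b^2 = 4*7^3 + 27*13^2 = 1372 + 4563 = 5935
Delta = -16 * (5935) = -94960
Delta mod 17 = 2

Delta = 2 (mod 17)


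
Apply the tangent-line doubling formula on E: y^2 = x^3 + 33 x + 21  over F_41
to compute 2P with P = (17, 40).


Doubling: s = (3 x1^2 + a) / (2 y1)
s = (3*17^2 + 33) / (2*40) mod 41 = 1
x3 = s^2 - 2 x1 mod 41 = 1^2 - 2*17 = 8
y3 = s (x1 - x3) - y1 mod 41 = 1 * (17 - 8) - 40 = 10

2P = (8, 10)


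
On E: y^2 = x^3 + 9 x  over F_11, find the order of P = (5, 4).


Compute successive multiples of P until we hit O:
  1P = (5, 4)
  2P = (4, 1)
  3P = (0, 0)
  4P = (4, 10)
  5P = (5, 7)
  6P = O

ord(P) = 6


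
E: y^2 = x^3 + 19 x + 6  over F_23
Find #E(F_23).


For each x in F_23, count y with y^2 = x^3 + 19 x + 6 mod 23:
  x = 0: RHS = 6, y in [11, 12]  -> 2 point(s)
  x = 1: RHS = 3, y in [7, 16]  -> 2 point(s)
  x = 2: RHS = 6, y in [11, 12]  -> 2 point(s)
  x = 4: RHS = 8, y in [10, 13]  -> 2 point(s)
  x = 8: RHS = 3, y in [7, 16]  -> 2 point(s)
  x = 9: RHS = 9, y in [3, 20]  -> 2 point(s)
  x = 10: RHS = 0, y in [0]  -> 1 point(s)
  x = 13: RHS = 12, y in [9, 14]  -> 2 point(s)
  x = 14: RHS = 3, y in [7, 16]  -> 2 point(s)
  x = 15: RHS = 9, y in [3, 20]  -> 2 point(s)
  x = 16: RHS = 13, y in [6, 17]  -> 2 point(s)
  x = 18: RHS = 16, y in [4, 19]  -> 2 point(s)
  x = 19: RHS = 4, y in [2, 21]  -> 2 point(s)
  x = 21: RHS = 6, y in [11, 12]  -> 2 point(s)
  x = 22: RHS = 9, y in [3, 20]  -> 2 point(s)
Affine points: 29. Add the point at infinity: total = 30.

#E(F_23) = 30


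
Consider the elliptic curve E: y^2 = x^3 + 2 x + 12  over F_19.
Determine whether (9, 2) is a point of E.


Check whether y^2 = x^3 + 2 x + 12 (mod 19) for (x, y) = (9, 2).
LHS: y^2 = 2^2 mod 19 = 4
RHS: x^3 + 2 x + 12 = 9^3 + 2*9 + 12 mod 19 = 18
LHS != RHS

No, not on the curve


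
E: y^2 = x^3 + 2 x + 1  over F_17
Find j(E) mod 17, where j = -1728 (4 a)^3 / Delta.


Delta = -16(4 a^3 + 27 b^2) mod 17 = 8
-1728 * (4 a)^3 = -1728 * (4*2)^3 mod 17 = 12
j = 12 * 8^(-1) mod 17 = 10

j = 10 (mod 17)


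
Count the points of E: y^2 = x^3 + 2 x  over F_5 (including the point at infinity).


For each x in F_5, count y with y^2 = x^3 + 2 x + 0 mod 5:
  x = 0: RHS = 0, y in [0]  -> 1 point(s)
Affine points: 1. Add the point at infinity: total = 2.

#E(F_5) = 2


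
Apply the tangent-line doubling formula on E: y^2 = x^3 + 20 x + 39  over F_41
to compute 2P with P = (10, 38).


Doubling: s = (3 x1^2 + a) / (2 y1)
s = (3*10^2 + 20) / (2*38) mod 41 = 15
x3 = s^2 - 2 x1 mod 41 = 15^2 - 2*10 = 0
y3 = s (x1 - x3) - y1 mod 41 = 15 * (10 - 0) - 38 = 30

2P = (0, 30)


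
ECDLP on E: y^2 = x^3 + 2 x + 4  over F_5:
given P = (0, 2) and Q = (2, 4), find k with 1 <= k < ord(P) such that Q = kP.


Enumerate multiples of P until we hit Q = (2, 4):
  1P = (0, 2)
  2P = (4, 1)
  3P = (2, 1)
  4P = (2, 4)
Match found at i = 4.

k = 4


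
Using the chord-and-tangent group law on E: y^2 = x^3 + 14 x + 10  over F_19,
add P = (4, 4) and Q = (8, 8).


P != Q, so use the chord formula.
s = (y2 - y1) / (x2 - x1) = (4) / (4) mod 19 = 1
x3 = s^2 - x1 - x2 mod 19 = 1^2 - 4 - 8 = 8
y3 = s (x1 - x3) - y1 mod 19 = 1 * (4 - 8) - 4 = 11

P + Q = (8, 11)


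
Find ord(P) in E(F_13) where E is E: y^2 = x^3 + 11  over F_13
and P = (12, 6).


Compute successive multiples of P until we hit O:
  1P = (12, 6)
  2P = (11, 4)
  3P = (7, 4)
  4P = (3, 8)
  5P = (8, 9)
  6P = (9, 8)
  7P = (4, 6)
  8P = (10, 7)
  ... (continuing to 19P)
  19P = O

ord(P) = 19


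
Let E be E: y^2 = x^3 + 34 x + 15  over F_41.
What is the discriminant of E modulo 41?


4 a^3 + 27 b^2 = 4*34^3 + 27*15^2 = 157216 + 6075 = 163291
Delta = -16 * (163291) = -2612656
Delta mod 41 = 28

Delta = 28 (mod 41)


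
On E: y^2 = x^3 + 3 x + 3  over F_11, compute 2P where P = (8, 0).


k = 2 = 10_2 (binary, LSB first: 01)
Double-and-add from P = (8, 0):
  bit 0 = 0: acc unchanged = O
  bit 1 = 1: acc = O + O = O

2P = O


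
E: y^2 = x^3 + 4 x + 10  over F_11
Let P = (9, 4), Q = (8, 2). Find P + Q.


P != Q, so use the chord formula.
s = (y2 - y1) / (x2 - x1) = (9) / (10) mod 11 = 2
x3 = s^2 - x1 - x2 mod 11 = 2^2 - 9 - 8 = 9
y3 = s (x1 - x3) - y1 mod 11 = 2 * (9 - 9) - 4 = 7

P + Q = (9, 7)


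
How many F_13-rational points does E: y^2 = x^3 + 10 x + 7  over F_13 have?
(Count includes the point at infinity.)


For each x in F_13, count y with y^2 = x^3 + 10 x + 7 mod 13:
  x = 2: RHS = 9, y in [3, 10]  -> 2 point(s)
  x = 3: RHS = 12, y in [5, 8]  -> 2 point(s)
  x = 5: RHS = 0, y in [0]  -> 1 point(s)
  x = 6: RHS = 10, y in [6, 7]  -> 2 point(s)
  x = 7: RHS = 4, y in [2, 11]  -> 2 point(s)
  x = 8: RHS = 1, y in [1, 12]  -> 2 point(s)
  x = 12: RHS = 9, y in [3, 10]  -> 2 point(s)
Affine points: 13. Add the point at infinity: total = 14.

#E(F_13) = 14


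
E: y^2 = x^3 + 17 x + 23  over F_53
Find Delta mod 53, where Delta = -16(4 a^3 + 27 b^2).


4 a^3 + 27 b^2 = 4*17^3 + 27*23^2 = 19652 + 14283 = 33935
Delta = -16 * (33935) = -542960
Delta mod 53 = 25

Delta = 25 (mod 53)


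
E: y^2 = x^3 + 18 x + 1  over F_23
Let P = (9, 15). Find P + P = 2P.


Doubling: s = (3 x1^2 + a) / (2 y1)
s = (3*9^2 + 18) / (2*15) mod 23 = 11
x3 = s^2 - 2 x1 mod 23 = 11^2 - 2*9 = 11
y3 = s (x1 - x3) - y1 mod 23 = 11 * (9 - 11) - 15 = 9

2P = (11, 9)


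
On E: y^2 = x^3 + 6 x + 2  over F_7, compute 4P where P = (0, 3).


k = 4 = 100_2 (binary, LSB first: 001)
Double-and-add from P = (0, 3):
  bit 0 = 0: acc unchanged = O
  bit 1 = 0: acc unchanged = O
  bit 2 = 1: acc = O + (2, 6) = (2, 6)

4P = (2, 6)


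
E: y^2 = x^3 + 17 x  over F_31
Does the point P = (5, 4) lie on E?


Check whether y^2 = x^3 + 17 x + 0 (mod 31) for (x, y) = (5, 4).
LHS: y^2 = 4^2 mod 31 = 16
RHS: x^3 + 17 x + 0 = 5^3 + 17*5 + 0 mod 31 = 24
LHS != RHS

No, not on the curve


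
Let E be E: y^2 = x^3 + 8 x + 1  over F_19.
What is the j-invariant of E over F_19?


Delta = -16(4 a^3 + 27 b^2) mod 19 = 12
-1728 * (4 a)^3 = -1728 * (4*8)^3 mod 19 = 12
j = 12 * 12^(-1) mod 19 = 1

j = 1 (mod 19)


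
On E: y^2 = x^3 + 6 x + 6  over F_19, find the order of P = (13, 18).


Compute successive multiples of P until we hit O:
  1P = (13, 18)
  2P = (12, 1)
  3P = (17, 9)
  4P = (0, 5)
  5P = (7, 7)
  6P = (5, 3)
  7P = (6, 7)
  8P = (11, 15)
  ... (continuing to 19P)
  19P = O

ord(P) = 19


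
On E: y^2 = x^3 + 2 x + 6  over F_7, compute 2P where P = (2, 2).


Doubling: s = (3 x1^2 + a) / (2 y1)
s = (3*2^2 + 2) / (2*2) mod 7 = 0
x3 = s^2 - 2 x1 mod 7 = 0^2 - 2*2 = 3
y3 = s (x1 - x3) - y1 mod 7 = 0 * (2 - 3) - 2 = 5

2P = (3, 5)


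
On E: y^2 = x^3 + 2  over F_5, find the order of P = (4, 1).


Compute successive multiples of P until we hit O:
  1P = (4, 1)
  2P = (3, 3)
  3P = (2, 0)
  4P = (3, 2)
  5P = (4, 4)
  6P = O

ord(P) = 6


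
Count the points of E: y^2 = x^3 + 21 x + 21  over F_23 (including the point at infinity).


For each x in F_23, count y with y^2 = x^3 + 21 x + 21 mod 23:
  x = 2: RHS = 2, y in [5, 18]  -> 2 point(s)
  x = 4: RHS = 8, y in [10, 13]  -> 2 point(s)
  x = 6: RHS = 18, y in [8, 15]  -> 2 point(s)
  x = 10: RHS = 12, y in [9, 14]  -> 2 point(s)
  x = 12: RHS = 0, y in [0]  -> 1 point(s)
  x = 14: RHS = 0, y in [0]  -> 1 point(s)
  x = 15: RHS = 8, y in [10, 13]  -> 2 point(s)
  x = 17: RHS = 1, y in [1, 22]  -> 2 point(s)
  x = 20: RHS = 0, y in [0]  -> 1 point(s)
Affine points: 15. Add the point at infinity: total = 16.

#E(F_23) = 16


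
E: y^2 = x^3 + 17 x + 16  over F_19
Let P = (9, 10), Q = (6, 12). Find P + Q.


P != Q, so use the chord formula.
s = (y2 - y1) / (x2 - x1) = (2) / (16) mod 19 = 12
x3 = s^2 - x1 - x2 mod 19 = 12^2 - 9 - 6 = 15
y3 = s (x1 - x3) - y1 mod 19 = 12 * (9 - 15) - 10 = 13

P + Q = (15, 13)


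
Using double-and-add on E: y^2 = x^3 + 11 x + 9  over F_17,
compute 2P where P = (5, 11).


k = 2 = 10_2 (binary, LSB first: 01)
Double-and-add from P = (5, 11):
  bit 0 = 0: acc unchanged = O
  bit 1 = 1: acc = O + (5, 6) = (5, 6)

2P = (5, 6)


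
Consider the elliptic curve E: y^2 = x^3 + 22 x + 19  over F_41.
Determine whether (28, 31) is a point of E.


Check whether y^2 = x^3 + 22 x + 19 (mod 41) for (x, y) = (28, 31).
LHS: y^2 = 31^2 mod 41 = 18
RHS: x^3 + 22 x + 19 = 28^3 + 22*28 + 19 mod 41 = 37
LHS != RHS

No, not on the curve


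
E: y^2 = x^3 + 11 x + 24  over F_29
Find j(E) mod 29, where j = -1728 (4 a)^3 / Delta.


Delta = -16(4 a^3 + 27 b^2) mod 29 = 6
-1728 * (4 a)^3 = -1728 * (4*11)^3 mod 29 = 16
j = 16 * 6^(-1) mod 29 = 22

j = 22 (mod 29)


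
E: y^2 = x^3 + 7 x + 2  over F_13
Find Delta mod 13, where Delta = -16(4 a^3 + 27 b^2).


4 a^3 + 27 b^2 = 4*7^3 + 27*2^2 = 1372 + 108 = 1480
Delta = -16 * (1480) = -23680
Delta mod 13 = 6

Delta = 6 (mod 13)


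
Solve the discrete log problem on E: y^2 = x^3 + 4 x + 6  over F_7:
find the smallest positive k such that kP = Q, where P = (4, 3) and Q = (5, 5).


Enumerate multiples of P until we hit Q = (5, 5):
  1P = (4, 3)
  2P = (1, 2)
  3P = (6, 1)
  4P = (5, 5)
Match found at i = 4.

k = 4


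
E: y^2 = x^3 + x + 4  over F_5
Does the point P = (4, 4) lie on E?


Check whether y^2 = x^3 + 1 x + 4 (mod 5) for (x, y) = (4, 4).
LHS: y^2 = 4^2 mod 5 = 1
RHS: x^3 + 1 x + 4 = 4^3 + 1*4 + 4 mod 5 = 2
LHS != RHS

No, not on the curve


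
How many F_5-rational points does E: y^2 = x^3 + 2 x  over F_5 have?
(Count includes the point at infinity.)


For each x in F_5, count y with y^2 = x^3 + 2 x + 0 mod 5:
  x = 0: RHS = 0, y in [0]  -> 1 point(s)
Affine points: 1. Add the point at infinity: total = 2.

#E(F_5) = 2


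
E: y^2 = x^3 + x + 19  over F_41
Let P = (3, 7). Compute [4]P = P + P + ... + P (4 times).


k = 4 = 100_2 (binary, LSB first: 001)
Double-and-add from P = (3, 7):
  bit 0 = 0: acc unchanged = O
  bit 1 = 0: acc unchanged = O
  bit 2 = 1: acc = O + (3, 34) = (3, 34)

4P = (3, 34)


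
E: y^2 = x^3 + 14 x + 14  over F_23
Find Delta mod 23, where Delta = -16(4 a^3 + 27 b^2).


4 a^3 + 27 b^2 = 4*14^3 + 27*14^2 = 10976 + 5292 = 16268
Delta = -16 * (16268) = -260288
Delta mod 23 = 3

Delta = 3 (mod 23)


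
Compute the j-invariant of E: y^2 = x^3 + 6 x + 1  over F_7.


Delta = -16(4 a^3 + 27 b^2) mod 7 = 3
-1728 * (4 a)^3 = -1728 * (4*6)^3 mod 7 = 6
j = 6 * 3^(-1) mod 7 = 2

j = 2 (mod 7)


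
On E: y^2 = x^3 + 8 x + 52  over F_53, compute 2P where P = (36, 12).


Doubling: s = (3 x1^2 + a) / (2 y1)
s = (3*36^2 + 8) / (2*12) mod 53 = 21
x3 = s^2 - 2 x1 mod 53 = 21^2 - 2*36 = 51
y3 = s (x1 - x3) - y1 mod 53 = 21 * (36 - 51) - 12 = 44

2P = (51, 44)


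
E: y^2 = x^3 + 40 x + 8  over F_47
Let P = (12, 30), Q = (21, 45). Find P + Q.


P != Q, so use the chord formula.
s = (y2 - y1) / (x2 - x1) = (15) / (9) mod 47 = 33
x3 = s^2 - x1 - x2 mod 47 = 33^2 - 12 - 21 = 22
y3 = s (x1 - x3) - y1 mod 47 = 33 * (12 - 22) - 30 = 16

P + Q = (22, 16)


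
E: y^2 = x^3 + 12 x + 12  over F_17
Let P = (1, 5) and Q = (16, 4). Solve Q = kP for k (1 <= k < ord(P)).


Enumerate multiples of P until we hit Q = (16, 4):
  1P = (1, 5)
  2P = (13, 11)
  3P = (16, 13)
  4P = (16, 4)
Match found at i = 4.

k = 4


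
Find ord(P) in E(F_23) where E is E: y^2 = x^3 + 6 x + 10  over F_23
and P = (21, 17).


Compute successive multiples of P until we hit O:
  1P = (21, 17)
  2P = (12, 4)
  3P = (6, 20)
  4P = (8, 8)
  5P = (7, 21)
  6P = (4, 11)
  7P = (22, 7)
  8P = (11, 21)
  ... (continuing to 33P)
  33P = O

ord(P) = 33


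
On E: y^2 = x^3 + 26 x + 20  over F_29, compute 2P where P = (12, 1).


Doubling: s = (3 x1^2 + a) / (2 y1)
s = (3*12^2 + 26) / (2*1) mod 29 = 26
x3 = s^2 - 2 x1 mod 29 = 26^2 - 2*12 = 14
y3 = s (x1 - x3) - y1 mod 29 = 26 * (12 - 14) - 1 = 5

2P = (14, 5)


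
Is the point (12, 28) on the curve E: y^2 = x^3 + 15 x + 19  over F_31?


Check whether y^2 = x^3 + 15 x + 19 (mod 31) for (x, y) = (12, 28).
LHS: y^2 = 28^2 mod 31 = 9
RHS: x^3 + 15 x + 19 = 12^3 + 15*12 + 19 mod 31 = 5
LHS != RHS

No, not on the curve


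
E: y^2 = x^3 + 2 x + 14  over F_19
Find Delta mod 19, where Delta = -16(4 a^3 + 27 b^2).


4 a^3 + 27 b^2 = 4*2^3 + 27*14^2 = 32 + 5292 = 5324
Delta = -16 * (5324) = -85184
Delta mod 19 = 12

Delta = 12 (mod 19)


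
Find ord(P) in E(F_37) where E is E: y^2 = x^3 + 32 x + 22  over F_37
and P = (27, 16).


Compute successive multiples of P until we hit O:
  1P = (27, 16)
  2P = (23, 7)
  3P = (36, 10)
  4P = (32, 12)
  5P = (26, 35)
  6P = (12, 32)
  7P = (34, 26)
  8P = (9, 15)
  ... (continuing to 39P)
  39P = O

ord(P) = 39


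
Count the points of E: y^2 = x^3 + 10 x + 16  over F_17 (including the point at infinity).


For each x in F_17, count y with y^2 = x^3 + 10 x + 16 mod 17:
  x = 0: RHS = 16, y in [4, 13]  -> 2 point(s)
  x = 4: RHS = 1, y in [1, 16]  -> 2 point(s)
  x = 5: RHS = 4, y in [2, 15]  -> 2 point(s)
  x = 7: RHS = 4, y in [2, 15]  -> 2 point(s)
  x = 8: RHS = 13, y in [8, 9]  -> 2 point(s)
  x = 9: RHS = 2, y in [6, 11]  -> 2 point(s)
Affine points: 12. Add the point at infinity: total = 13.

#E(F_17) = 13


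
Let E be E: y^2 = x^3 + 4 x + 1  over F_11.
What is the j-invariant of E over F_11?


Delta = -16(4 a^3 + 27 b^2) mod 11 = 4
-1728 * (4 a)^3 = -1728 * (4*4)^3 mod 11 = 7
j = 7 * 4^(-1) mod 11 = 10

j = 10 (mod 11)


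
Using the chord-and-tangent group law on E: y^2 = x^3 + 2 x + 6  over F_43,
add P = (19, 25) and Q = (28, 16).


P != Q, so use the chord formula.
s = (y2 - y1) / (x2 - x1) = (34) / (9) mod 43 = 42
x3 = s^2 - x1 - x2 mod 43 = 42^2 - 19 - 28 = 40
y3 = s (x1 - x3) - y1 mod 43 = 42 * (19 - 40) - 25 = 39

P + Q = (40, 39)


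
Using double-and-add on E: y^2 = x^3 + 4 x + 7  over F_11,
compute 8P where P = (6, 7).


k = 8 = 1000_2 (binary, LSB first: 0001)
Double-and-add from P = (6, 7):
  bit 0 = 0: acc unchanged = O
  bit 1 = 0: acc unchanged = O
  bit 2 = 0: acc unchanged = O
  bit 3 = 1: acc = O + (1, 10) = (1, 10)

8P = (1, 10)


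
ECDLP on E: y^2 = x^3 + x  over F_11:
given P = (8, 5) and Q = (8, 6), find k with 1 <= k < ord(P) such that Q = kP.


Enumerate multiples of P until we hit Q = (8, 6):
  1P = (8, 5)
  2P = (9, 1)
  3P = (10, 3)
  4P = (5, 3)
  5P = (7, 3)
  6P = (0, 0)
  7P = (7, 8)
  8P = (5, 8)
  9P = (10, 8)
  10P = (9, 10)
  11P = (8, 6)
Match found at i = 11.

k = 11


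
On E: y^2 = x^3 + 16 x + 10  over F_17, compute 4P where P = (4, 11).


k = 4 = 100_2 (binary, LSB first: 001)
Double-and-add from P = (4, 11):
  bit 0 = 0: acc unchanged = O
  bit 1 = 0: acc unchanged = O
  bit 2 = 1: acc = O + (4, 6) = (4, 6)

4P = (4, 6)


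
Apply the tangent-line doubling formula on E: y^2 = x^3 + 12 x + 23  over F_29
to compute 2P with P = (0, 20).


Doubling: s = (3 x1^2 + a) / (2 y1)
s = (3*0^2 + 12) / (2*20) mod 29 = 9
x3 = s^2 - 2 x1 mod 29 = 9^2 - 2*0 = 23
y3 = s (x1 - x3) - y1 mod 29 = 9 * (0 - 23) - 20 = 5

2P = (23, 5)


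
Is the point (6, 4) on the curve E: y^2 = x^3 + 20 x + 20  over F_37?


Check whether y^2 = x^3 + 20 x + 20 (mod 37) for (x, y) = (6, 4).
LHS: y^2 = 4^2 mod 37 = 16
RHS: x^3 + 20 x + 20 = 6^3 + 20*6 + 20 mod 37 = 23
LHS != RHS

No, not on the curve


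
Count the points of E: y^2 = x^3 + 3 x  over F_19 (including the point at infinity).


For each x in F_19, count y with y^2 = x^3 + 3 x + 0 mod 19:
  x = 0: RHS = 0, y in [0]  -> 1 point(s)
  x = 1: RHS = 4, y in [2, 17]  -> 2 point(s)
  x = 3: RHS = 17, y in [6, 13]  -> 2 point(s)
  x = 4: RHS = 0, y in [0]  -> 1 point(s)
  x = 5: RHS = 7, y in [8, 11]  -> 2 point(s)
  x = 6: RHS = 6, y in [5, 14]  -> 2 point(s)
  x = 8: RHS = 4, y in [2, 17]  -> 2 point(s)
  x = 10: RHS = 4, y in [2, 17]  -> 2 point(s)
  x = 12: RHS = 16, y in [4, 15]  -> 2 point(s)
  x = 15: RHS = 0, y in [0]  -> 1 point(s)
  x = 17: RHS = 5, y in [9, 10]  -> 2 point(s)
Affine points: 19. Add the point at infinity: total = 20.

#E(F_19) = 20


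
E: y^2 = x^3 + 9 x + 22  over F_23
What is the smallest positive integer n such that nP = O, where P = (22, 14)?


Compute successive multiples of P until we hit O:
  1P = (22, 14)
  2P = (5, 13)
  3P = (12, 15)
  4P = (15, 6)
  5P = (15, 17)
  6P = (12, 8)
  7P = (5, 10)
  8P = (22, 9)
  ... (continuing to 9P)
  9P = O

ord(P) = 9


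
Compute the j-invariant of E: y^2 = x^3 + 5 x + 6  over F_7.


Delta = -16(4 a^3 + 27 b^2) mod 7 = 3
-1728 * (4 a)^3 = -1728 * (4*5)^3 mod 7 = 6
j = 6 * 3^(-1) mod 7 = 2

j = 2 (mod 7)


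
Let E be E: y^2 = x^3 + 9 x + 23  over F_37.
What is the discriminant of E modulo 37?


4 a^3 + 27 b^2 = 4*9^3 + 27*23^2 = 2916 + 14283 = 17199
Delta = -16 * (17199) = -275184
Delta mod 37 = 22

Delta = 22 (mod 37)


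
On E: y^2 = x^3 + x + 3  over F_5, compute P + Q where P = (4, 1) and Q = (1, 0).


P != Q, so use the chord formula.
s = (y2 - y1) / (x2 - x1) = (4) / (2) mod 5 = 2
x3 = s^2 - x1 - x2 mod 5 = 2^2 - 4 - 1 = 4
y3 = s (x1 - x3) - y1 mod 5 = 2 * (4 - 4) - 1 = 4

P + Q = (4, 4)


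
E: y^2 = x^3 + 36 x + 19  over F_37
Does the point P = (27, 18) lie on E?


Check whether y^2 = x^3 + 36 x + 19 (mod 37) for (x, y) = (27, 18).
LHS: y^2 = 18^2 mod 37 = 28
RHS: x^3 + 36 x + 19 = 27^3 + 36*27 + 19 mod 37 = 28
LHS = RHS

Yes, on the curve


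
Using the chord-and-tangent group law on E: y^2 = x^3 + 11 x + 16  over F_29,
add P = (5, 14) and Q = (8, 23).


P != Q, so use the chord formula.
s = (y2 - y1) / (x2 - x1) = (9) / (3) mod 29 = 3
x3 = s^2 - x1 - x2 mod 29 = 3^2 - 5 - 8 = 25
y3 = s (x1 - x3) - y1 mod 29 = 3 * (5 - 25) - 14 = 13

P + Q = (25, 13)


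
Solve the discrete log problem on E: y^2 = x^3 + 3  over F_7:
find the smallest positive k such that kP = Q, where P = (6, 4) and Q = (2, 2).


Enumerate multiples of P until we hit Q = (2, 2):
  1P = (6, 4)
  2P = (4, 2)
  3P = (5, 4)
  4P = (3, 3)
  5P = (2, 2)
Match found at i = 5.

k = 5


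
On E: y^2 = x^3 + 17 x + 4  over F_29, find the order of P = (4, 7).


Compute successive multiples of P until we hit O:
  1P = (4, 7)
  2P = (14, 17)
  3P = (12, 14)
  4P = (26, 10)
  5P = (27, 7)
  6P = (27, 22)
  7P = (26, 19)
  8P = (12, 15)
  ... (continuing to 11P)
  11P = O

ord(P) = 11


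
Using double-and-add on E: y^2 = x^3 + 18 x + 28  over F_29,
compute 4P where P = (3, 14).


k = 4 = 100_2 (binary, LSB first: 001)
Double-and-add from P = (3, 14):
  bit 0 = 0: acc unchanged = O
  bit 1 = 0: acc unchanged = O
  bit 2 = 1: acc = O + (6, 2) = (6, 2)

4P = (6, 2)


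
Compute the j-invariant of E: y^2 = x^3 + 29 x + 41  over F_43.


Delta = -16(4 a^3 + 27 b^2) mod 43 = 39
-1728 * (4 a)^3 = -1728 * (4*29)^3 mod 43 = 32
j = 32 * 39^(-1) mod 43 = 35

j = 35 (mod 43)


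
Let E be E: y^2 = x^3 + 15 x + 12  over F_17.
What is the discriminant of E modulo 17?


4 a^3 + 27 b^2 = 4*15^3 + 27*12^2 = 13500 + 3888 = 17388
Delta = -16 * (17388) = -278208
Delta mod 17 = 14

Delta = 14 (mod 17)


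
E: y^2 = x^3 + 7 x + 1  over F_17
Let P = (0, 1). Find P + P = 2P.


Doubling: s = (3 x1^2 + a) / (2 y1)
s = (3*0^2 + 7) / (2*1) mod 17 = 12
x3 = s^2 - 2 x1 mod 17 = 12^2 - 2*0 = 8
y3 = s (x1 - x3) - y1 mod 17 = 12 * (0 - 8) - 1 = 5

2P = (8, 5)


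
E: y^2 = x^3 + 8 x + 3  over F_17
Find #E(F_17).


For each x in F_17, count y with y^2 = x^3 + 8 x + 3 mod 17:
  x = 5: RHS = 15, y in [7, 10]  -> 2 point(s)
  x = 8: RHS = 1, y in [1, 16]  -> 2 point(s)
  x = 12: RHS = 8, y in [5, 12]  -> 2 point(s)
  x = 13: RHS = 9, y in [3, 14]  -> 2 point(s)
  x = 15: RHS = 13, y in [8, 9]  -> 2 point(s)
Affine points: 10. Add the point at infinity: total = 11.

#E(F_17) = 11


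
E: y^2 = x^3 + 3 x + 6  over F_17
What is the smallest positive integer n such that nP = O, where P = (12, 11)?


Compute successive multiples of P until we hit O:
  1P = (12, 11)
  2P = (14, 2)
  3P = (7, 9)
  4P = (7, 8)
  5P = (14, 15)
  6P = (12, 6)
  7P = O

ord(P) = 7


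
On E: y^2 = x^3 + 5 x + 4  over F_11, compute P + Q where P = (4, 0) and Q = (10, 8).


P != Q, so use the chord formula.
s = (y2 - y1) / (x2 - x1) = (8) / (6) mod 11 = 5
x3 = s^2 - x1 - x2 mod 11 = 5^2 - 4 - 10 = 0
y3 = s (x1 - x3) - y1 mod 11 = 5 * (4 - 0) - 0 = 9

P + Q = (0, 9)


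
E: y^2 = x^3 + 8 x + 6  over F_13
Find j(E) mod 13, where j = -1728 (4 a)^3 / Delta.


Delta = -16(4 a^3 + 27 b^2) mod 13 = 1
-1728 * (4 a)^3 = -1728 * (4*8)^3 mod 13 = 8
j = 8 * 1^(-1) mod 13 = 8

j = 8 (mod 13)


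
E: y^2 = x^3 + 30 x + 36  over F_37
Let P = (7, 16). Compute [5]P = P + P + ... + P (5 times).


k = 5 = 101_2 (binary, LSB first: 101)
Double-and-add from P = (7, 16):
  bit 0 = 1: acc = O + (7, 16) = (7, 16)
  bit 1 = 0: acc unchanged = (7, 16)
  bit 2 = 1: acc = (7, 16) + (30, 1) = (7, 21)

5P = (7, 21)


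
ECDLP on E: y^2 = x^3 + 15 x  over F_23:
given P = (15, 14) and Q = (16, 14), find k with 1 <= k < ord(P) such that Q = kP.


Enumerate multiples of P until we hit Q = (16, 14):
  1P = (15, 14)
  2P = (16, 9)
  3P = (17, 19)
  4P = (3, 16)
  5P = (21, 10)
  6P = (13, 0)
  7P = (21, 13)
  8P = (3, 7)
  9P = (17, 4)
  10P = (16, 14)
Match found at i = 10.

k = 10


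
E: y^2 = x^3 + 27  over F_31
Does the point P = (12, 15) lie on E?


Check whether y^2 = x^3 + 0 x + 27 (mod 31) for (x, y) = (12, 15).
LHS: y^2 = 15^2 mod 31 = 8
RHS: x^3 + 0 x + 27 = 12^3 + 0*12 + 27 mod 31 = 19
LHS != RHS

No, not on the curve


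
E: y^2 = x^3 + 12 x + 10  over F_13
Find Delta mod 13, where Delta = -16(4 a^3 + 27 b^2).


4 a^3 + 27 b^2 = 4*12^3 + 27*10^2 = 6912 + 2700 = 9612
Delta = -16 * (9612) = -153792
Delta mod 13 = 11

Delta = 11 (mod 13)


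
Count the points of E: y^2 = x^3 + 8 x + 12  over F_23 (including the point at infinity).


For each x in F_23, count y with y^2 = x^3 + 8 x + 12 mod 23:
  x = 0: RHS = 12, y in [9, 14]  -> 2 point(s)
  x = 2: RHS = 13, y in [6, 17]  -> 2 point(s)
  x = 4: RHS = 16, y in [4, 19]  -> 2 point(s)
  x = 5: RHS = 16, y in [4, 19]  -> 2 point(s)
  x = 6: RHS = 0, y in [0]  -> 1 point(s)
  x = 8: RHS = 13, y in [6, 17]  -> 2 point(s)
  x = 9: RHS = 8, y in [10, 13]  -> 2 point(s)
  x = 13: RHS = 13, y in [6, 17]  -> 2 point(s)
  x = 14: RHS = 16, y in [4, 19]  -> 2 point(s)
  x = 16: RHS = 4, y in [2, 21]  -> 2 point(s)
  x = 17: RHS = 1, y in [1, 22]  -> 2 point(s)
  x = 18: RHS = 8, y in [10, 13]  -> 2 point(s)
  x = 19: RHS = 8, y in [10, 13]  -> 2 point(s)
  x = 22: RHS = 3, y in [7, 16]  -> 2 point(s)
Affine points: 27. Add the point at infinity: total = 28.

#E(F_23) = 28


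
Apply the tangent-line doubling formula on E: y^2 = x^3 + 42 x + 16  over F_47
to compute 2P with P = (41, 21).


Doubling: s = (3 x1^2 + a) / (2 y1)
s = (3*41^2 + 42) / (2*21) mod 47 = 17
x3 = s^2 - 2 x1 mod 47 = 17^2 - 2*41 = 19
y3 = s (x1 - x3) - y1 mod 47 = 17 * (41 - 19) - 21 = 24

2P = (19, 24)


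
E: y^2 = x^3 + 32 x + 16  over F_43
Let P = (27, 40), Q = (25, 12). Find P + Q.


P != Q, so use the chord formula.
s = (y2 - y1) / (x2 - x1) = (15) / (41) mod 43 = 14
x3 = s^2 - x1 - x2 mod 43 = 14^2 - 27 - 25 = 15
y3 = s (x1 - x3) - y1 mod 43 = 14 * (27 - 15) - 40 = 42

P + Q = (15, 42)
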